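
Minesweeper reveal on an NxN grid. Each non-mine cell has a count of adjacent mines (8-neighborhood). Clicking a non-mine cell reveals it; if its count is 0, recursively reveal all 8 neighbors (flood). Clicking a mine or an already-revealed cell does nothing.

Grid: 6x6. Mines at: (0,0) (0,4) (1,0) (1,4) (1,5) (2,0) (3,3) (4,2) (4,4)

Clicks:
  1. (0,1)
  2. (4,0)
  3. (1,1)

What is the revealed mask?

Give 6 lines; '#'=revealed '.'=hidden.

Click 1 (0,1) count=2: revealed 1 new [(0,1)] -> total=1
Click 2 (4,0) count=0: revealed 6 new [(3,0) (3,1) (4,0) (4,1) (5,0) (5,1)] -> total=7
Click 3 (1,1) count=3: revealed 1 new [(1,1)] -> total=8

Answer: .#....
.#....
......
##....
##....
##....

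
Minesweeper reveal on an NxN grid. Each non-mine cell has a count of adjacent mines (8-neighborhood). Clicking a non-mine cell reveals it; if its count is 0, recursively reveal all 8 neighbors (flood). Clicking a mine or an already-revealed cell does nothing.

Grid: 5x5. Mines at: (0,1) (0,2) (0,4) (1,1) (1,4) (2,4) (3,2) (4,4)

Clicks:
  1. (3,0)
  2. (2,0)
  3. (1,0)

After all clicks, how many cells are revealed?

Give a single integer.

Click 1 (3,0) count=0: revealed 6 new [(2,0) (2,1) (3,0) (3,1) (4,0) (4,1)] -> total=6
Click 2 (2,0) count=1: revealed 0 new [(none)] -> total=6
Click 3 (1,0) count=2: revealed 1 new [(1,0)] -> total=7

Answer: 7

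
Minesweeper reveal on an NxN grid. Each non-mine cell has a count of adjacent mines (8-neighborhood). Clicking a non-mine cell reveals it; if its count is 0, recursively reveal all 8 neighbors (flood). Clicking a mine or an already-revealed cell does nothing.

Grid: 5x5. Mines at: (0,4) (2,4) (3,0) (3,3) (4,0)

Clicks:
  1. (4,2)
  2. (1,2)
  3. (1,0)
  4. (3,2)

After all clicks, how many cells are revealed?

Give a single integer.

Click 1 (4,2) count=1: revealed 1 new [(4,2)] -> total=1
Click 2 (1,2) count=0: revealed 12 new [(0,0) (0,1) (0,2) (0,3) (1,0) (1,1) (1,2) (1,3) (2,0) (2,1) (2,2) (2,3)] -> total=13
Click 3 (1,0) count=0: revealed 0 new [(none)] -> total=13
Click 4 (3,2) count=1: revealed 1 new [(3,2)] -> total=14

Answer: 14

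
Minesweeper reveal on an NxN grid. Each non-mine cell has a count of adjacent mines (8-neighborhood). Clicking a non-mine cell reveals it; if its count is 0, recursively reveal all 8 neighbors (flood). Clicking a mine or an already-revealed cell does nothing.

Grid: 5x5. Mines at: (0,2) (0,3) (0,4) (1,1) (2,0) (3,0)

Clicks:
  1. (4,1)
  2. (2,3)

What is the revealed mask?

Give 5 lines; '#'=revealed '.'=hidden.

Click 1 (4,1) count=1: revealed 1 new [(4,1)] -> total=1
Click 2 (2,3) count=0: revealed 14 new [(1,2) (1,3) (1,4) (2,1) (2,2) (2,3) (2,4) (3,1) (3,2) (3,3) (3,4) (4,2) (4,3) (4,4)] -> total=15

Answer: .....
..###
.####
.####
.####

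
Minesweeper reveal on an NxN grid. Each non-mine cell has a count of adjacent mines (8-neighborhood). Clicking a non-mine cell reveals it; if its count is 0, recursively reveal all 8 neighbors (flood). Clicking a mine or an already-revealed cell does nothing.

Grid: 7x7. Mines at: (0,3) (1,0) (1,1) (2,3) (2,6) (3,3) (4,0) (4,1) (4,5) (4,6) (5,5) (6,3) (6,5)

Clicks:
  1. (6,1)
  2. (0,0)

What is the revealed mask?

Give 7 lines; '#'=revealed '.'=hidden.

Answer: #......
.......
.......
.......
.......
###....
###....

Derivation:
Click 1 (6,1) count=0: revealed 6 new [(5,0) (5,1) (5,2) (6,0) (6,1) (6,2)] -> total=6
Click 2 (0,0) count=2: revealed 1 new [(0,0)] -> total=7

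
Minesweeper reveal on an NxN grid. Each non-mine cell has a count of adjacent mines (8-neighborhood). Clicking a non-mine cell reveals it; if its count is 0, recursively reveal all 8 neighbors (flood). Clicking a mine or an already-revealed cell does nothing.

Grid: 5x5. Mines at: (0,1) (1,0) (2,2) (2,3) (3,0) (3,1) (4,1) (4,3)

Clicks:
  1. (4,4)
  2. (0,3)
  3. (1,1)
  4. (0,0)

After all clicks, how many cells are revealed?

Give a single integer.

Click 1 (4,4) count=1: revealed 1 new [(4,4)] -> total=1
Click 2 (0,3) count=0: revealed 6 new [(0,2) (0,3) (0,4) (1,2) (1,3) (1,4)] -> total=7
Click 3 (1,1) count=3: revealed 1 new [(1,1)] -> total=8
Click 4 (0,0) count=2: revealed 1 new [(0,0)] -> total=9

Answer: 9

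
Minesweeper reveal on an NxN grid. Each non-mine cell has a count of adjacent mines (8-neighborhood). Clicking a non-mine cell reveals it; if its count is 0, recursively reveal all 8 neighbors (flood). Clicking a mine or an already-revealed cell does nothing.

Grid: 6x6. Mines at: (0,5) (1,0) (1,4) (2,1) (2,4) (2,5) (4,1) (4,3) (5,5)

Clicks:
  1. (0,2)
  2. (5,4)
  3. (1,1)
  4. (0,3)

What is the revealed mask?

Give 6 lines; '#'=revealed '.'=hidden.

Answer: .###..
.###..
......
......
......
....#.

Derivation:
Click 1 (0,2) count=0: revealed 6 new [(0,1) (0,2) (0,3) (1,1) (1,2) (1,3)] -> total=6
Click 2 (5,4) count=2: revealed 1 new [(5,4)] -> total=7
Click 3 (1,1) count=2: revealed 0 new [(none)] -> total=7
Click 4 (0,3) count=1: revealed 0 new [(none)] -> total=7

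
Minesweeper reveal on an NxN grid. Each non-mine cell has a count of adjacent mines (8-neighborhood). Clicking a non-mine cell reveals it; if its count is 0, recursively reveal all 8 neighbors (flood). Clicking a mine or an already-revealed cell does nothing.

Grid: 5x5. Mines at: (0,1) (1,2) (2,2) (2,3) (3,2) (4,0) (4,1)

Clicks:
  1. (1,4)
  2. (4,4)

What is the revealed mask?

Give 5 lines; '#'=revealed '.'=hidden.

Answer: .....
....#
.....
...##
...##

Derivation:
Click 1 (1,4) count=1: revealed 1 new [(1,4)] -> total=1
Click 2 (4,4) count=0: revealed 4 new [(3,3) (3,4) (4,3) (4,4)] -> total=5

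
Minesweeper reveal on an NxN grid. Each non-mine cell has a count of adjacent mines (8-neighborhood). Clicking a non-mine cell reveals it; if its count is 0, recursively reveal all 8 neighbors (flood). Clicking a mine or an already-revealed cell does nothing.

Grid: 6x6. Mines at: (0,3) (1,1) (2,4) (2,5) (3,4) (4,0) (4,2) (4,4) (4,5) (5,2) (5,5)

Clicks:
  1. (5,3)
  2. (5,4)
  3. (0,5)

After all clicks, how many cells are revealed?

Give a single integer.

Answer: 6

Derivation:
Click 1 (5,3) count=3: revealed 1 new [(5,3)] -> total=1
Click 2 (5,4) count=3: revealed 1 new [(5,4)] -> total=2
Click 3 (0,5) count=0: revealed 4 new [(0,4) (0,5) (1,4) (1,5)] -> total=6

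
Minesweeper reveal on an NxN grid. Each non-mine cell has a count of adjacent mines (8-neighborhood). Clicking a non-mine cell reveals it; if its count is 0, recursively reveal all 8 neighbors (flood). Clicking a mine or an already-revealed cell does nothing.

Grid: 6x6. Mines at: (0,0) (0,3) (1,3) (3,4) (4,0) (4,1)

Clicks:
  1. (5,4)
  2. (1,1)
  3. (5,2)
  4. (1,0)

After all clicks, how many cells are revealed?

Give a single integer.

Answer: 10

Derivation:
Click 1 (5,4) count=0: revealed 8 new [(4,2) (4,3) (4,4) (4,5) (5,2) (5,3) (5,4) (5,5)] -> total=8
Click 2 (1,1) count=1: revealed 1 new [(1,1)] -> total=9
Click 3 (5,2) count=1: revealed 0 new [(none)] -> total=9
Click 4 (1,0) count=1: revealed 1 new [(1,0)] -> total=10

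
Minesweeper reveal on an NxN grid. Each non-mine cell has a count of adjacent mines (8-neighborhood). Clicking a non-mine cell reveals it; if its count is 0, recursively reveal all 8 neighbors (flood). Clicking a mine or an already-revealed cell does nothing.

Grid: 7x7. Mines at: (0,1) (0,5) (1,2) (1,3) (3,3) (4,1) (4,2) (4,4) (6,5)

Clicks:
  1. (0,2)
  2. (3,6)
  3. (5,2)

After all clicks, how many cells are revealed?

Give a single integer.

Answer: 15

Derivation:
Click 1 (0,2) count=3: revealed 1 new [(0,2)] -> total=1
Click 2 (3,6) count=0: revealed 13 new [(1,4) (1,5) (1,6) (2,4) (2,5) (2,6) (3,4) (3,5) (3,6) (4,5) (4,6) (5,5) (5,6)] -> total=14
Click 3 (5,2) count=2: revealed 1 new [(5,2)] -> total=15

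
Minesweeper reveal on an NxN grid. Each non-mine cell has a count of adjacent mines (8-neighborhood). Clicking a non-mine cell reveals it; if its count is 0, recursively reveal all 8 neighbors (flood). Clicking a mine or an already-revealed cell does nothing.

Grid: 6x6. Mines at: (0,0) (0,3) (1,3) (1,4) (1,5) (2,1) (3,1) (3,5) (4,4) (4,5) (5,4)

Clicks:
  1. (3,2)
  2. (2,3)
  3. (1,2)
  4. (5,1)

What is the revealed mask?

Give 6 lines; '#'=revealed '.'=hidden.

Answer: ......
..#...
...#..
..#...
####..
####..

Derivation:
Click 1 (3,2) count=2: revealed 1 new [(3,2)] -> total=1
Click 2 (2,3) count=2: revealed 1 new [(2,3)] -> total=2
Click 3 (1,2) count=3: revealed 1 new [(1,2)] -> total=3
Click 4 (5,1) count=0: revealed 8 new [(4,0) (4,1) (4,2) (4,3) (5,0) (5,1) (5,2) (5,3)] -> total=11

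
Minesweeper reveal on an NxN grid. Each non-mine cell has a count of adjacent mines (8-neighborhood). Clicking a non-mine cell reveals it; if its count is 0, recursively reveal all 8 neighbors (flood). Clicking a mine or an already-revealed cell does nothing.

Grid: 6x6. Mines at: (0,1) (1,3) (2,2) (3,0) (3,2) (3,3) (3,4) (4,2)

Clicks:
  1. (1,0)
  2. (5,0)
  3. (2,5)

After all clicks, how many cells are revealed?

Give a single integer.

Answer: 6

Derivation:
Click 1 (1,0) count=1: revealed 1 new [(1,0)] -> total=1
Click 2 (5,0) count=0: revealed 4 new [(4,0) (4,1) (5,0) (5,1)] -> total=5
Click 3 (2,5) count=1: revealed 1 new [(2,5)] -> total=6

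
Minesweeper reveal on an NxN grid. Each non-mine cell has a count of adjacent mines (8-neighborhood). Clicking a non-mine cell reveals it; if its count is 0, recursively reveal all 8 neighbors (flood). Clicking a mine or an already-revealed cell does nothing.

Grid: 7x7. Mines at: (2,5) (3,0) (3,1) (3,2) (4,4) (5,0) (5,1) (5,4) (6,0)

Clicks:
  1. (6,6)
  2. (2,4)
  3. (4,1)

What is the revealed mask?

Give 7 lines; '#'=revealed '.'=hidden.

Answer: .......
.......
....#..
.....##
.#...##
.....##
.....##

Derivation:
Click 1 (6,6) count=0: revealed 8 new [(3,5) (3,6) (4,5) (4,6) (5,5) (5,6) (6,5) (6,6)] -> total=8
Click 2 (2,4) count=1: revealed 1 new [(2,4)] -> total=9
Click 3 (4,1) count=5: revealed 1 new [(4,1)] -> total=10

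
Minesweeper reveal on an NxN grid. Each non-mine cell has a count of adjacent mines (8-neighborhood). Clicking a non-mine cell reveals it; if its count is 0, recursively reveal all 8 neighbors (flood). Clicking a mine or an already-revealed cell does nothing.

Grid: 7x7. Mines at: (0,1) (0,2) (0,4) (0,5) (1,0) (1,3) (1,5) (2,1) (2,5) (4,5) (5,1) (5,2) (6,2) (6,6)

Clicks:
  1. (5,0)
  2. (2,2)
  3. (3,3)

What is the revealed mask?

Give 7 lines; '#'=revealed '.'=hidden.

Click 1 (5,0) count=1: revealed 1 new [(5,0)] -> total=1
Click 2 (2,2) count=2: revealed 1 new [(2,2)] -> total=2
Click 3 (3,3) count=0: revealed 8 new [(2,3) (2,4) (3,2) (3,3) (3,4) (4,2) (4,3) (4,4)] -> total=10

Answer: .......
.......
..###..
..###..
..###..
#......
.......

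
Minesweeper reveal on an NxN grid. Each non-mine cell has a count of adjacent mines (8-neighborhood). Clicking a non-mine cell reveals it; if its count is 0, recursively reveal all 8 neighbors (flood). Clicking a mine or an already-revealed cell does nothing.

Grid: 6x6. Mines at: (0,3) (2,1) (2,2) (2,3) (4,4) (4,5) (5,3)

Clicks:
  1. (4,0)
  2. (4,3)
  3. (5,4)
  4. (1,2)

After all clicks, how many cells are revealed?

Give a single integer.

Answer: 12

Derivation:
Click 1 (4,0) count=0: revealed 9 new [(3,0) (3,1) (3,2) (4,0) (4,1) (4,2) (5,0) (5,1) (5,2)] -> total=9
Click 2 (4,3) count=2: revealed 1 new [(4,3)] -> total=10
Click 3 (5,4) count=3: revealed 1 new [(5,4)] -> total=11
Click 4 (1,2) count=4: revealed 1 new [(1,2)] -> total=12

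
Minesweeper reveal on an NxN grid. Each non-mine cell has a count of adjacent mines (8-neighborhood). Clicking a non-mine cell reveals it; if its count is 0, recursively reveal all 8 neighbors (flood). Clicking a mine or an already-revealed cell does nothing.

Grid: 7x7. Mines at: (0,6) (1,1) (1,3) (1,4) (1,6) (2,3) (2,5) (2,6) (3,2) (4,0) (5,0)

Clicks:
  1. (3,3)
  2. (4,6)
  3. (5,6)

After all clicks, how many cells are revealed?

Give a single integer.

Click 1 (3,3) count=2: revealed 1 new [(3,3)] -> total=1
Click 2 (4,6) count=0: revealed 21 new [(3,4) (3,5) (3,6) (4,1) (4,2) (4,3) (4,4) (4,5) (4,6) (5,1) (5,2) (5,3) (5,4) (5,5) (5,6) (6,1) (6,2) (6,3) (6,4) (6,5) (6,6)] -> total=22
Click 3 (5,6) count=0: revealed 0 new [(none)] -> total=22

Answer: 22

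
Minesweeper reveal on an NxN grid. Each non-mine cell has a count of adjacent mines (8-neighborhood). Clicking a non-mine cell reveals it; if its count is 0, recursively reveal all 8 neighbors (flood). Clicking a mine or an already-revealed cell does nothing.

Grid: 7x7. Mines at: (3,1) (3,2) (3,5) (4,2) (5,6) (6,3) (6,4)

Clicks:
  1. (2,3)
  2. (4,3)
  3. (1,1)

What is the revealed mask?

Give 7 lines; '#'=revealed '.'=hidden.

Click 1 (2,3) count=1: revealed 1 new [(2,3)] -> total=1
Click 2 (4,3) count=2: revealed 1 new [(4,3)] -> total=2
Click 3 (1,1) count=0: revealed 20 new [(0,0) (0,1) (0,2) (0,3) (0,4) (0,5) (0,6) (1,0) (1,1) (1,2) (1,3) (1,4) (1,5) (1,6) (2,0) (2,1) (2,2) (2,4) (2,5) (2,6)] -> total=22

Answer: #######
#######
#######
.......
...#...
.......
.......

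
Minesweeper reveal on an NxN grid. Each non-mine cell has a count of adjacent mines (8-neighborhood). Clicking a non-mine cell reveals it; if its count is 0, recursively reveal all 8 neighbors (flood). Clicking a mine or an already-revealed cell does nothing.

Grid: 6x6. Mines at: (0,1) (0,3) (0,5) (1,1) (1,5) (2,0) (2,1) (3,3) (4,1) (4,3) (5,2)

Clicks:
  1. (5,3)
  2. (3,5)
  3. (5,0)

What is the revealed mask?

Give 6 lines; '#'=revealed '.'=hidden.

Click 1 (5,3) count=2: revealed 1 new [(5,3)] -> total=1
Click 2 (3,5) count=0: revealed 8 new [(2,4) (2,5) (3,4) (3,5) (4,4) (4,5) (5,4) (5,5)] -> total=9
Click 3 (5,0) count=1: revealed 1 new [(5,0)] -> total=10

Answer: ......
......
....##
....##
....##
#..###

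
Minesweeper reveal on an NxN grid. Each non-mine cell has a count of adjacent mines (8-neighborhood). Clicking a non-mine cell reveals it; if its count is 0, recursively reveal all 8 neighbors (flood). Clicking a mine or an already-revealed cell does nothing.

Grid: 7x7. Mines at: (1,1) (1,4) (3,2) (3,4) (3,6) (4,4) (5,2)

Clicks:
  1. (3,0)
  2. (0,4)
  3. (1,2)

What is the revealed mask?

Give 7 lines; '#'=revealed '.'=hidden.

Click 1 (3,0) count=0: revealed 10 new [(2,0) (2,1) (3,0) (3,1) (4,0) (4,1) (5,0) (5,1) (6,0) (6,1)] -> total=10
Click 2 (0,4) count=1: revealed 1 new [(0,4)] -> total=11
Click 3 (1,2) count=1: revealed 1 new [(1,2)] -> total=12

Answer: ....#..
..#....
##.....
##.....
##.....
##.....
##.....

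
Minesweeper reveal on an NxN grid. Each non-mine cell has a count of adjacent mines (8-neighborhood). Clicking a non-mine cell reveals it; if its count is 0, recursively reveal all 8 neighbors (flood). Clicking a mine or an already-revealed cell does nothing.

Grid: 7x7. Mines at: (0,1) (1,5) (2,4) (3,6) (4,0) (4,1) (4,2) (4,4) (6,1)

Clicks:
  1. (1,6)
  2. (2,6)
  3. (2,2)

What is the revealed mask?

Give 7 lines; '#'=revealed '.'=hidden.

Click 1 (1,6) count=1: revealed 1 new [(1,6)] -> total=1
Click 2 (2,6) count=2: revealed 1 new [(2,6)] -> total=2
Click 3 (2,2) count=0: revealed 12 new [(1,0) (1,1) (1,2) (1,3) (2,0) (2,1) (2,2) (2,3) (3,0) (3,1) (3,2) (3,3)] -> total=14

Answer: .......
####..#
####..#
####...
.......
.......
.......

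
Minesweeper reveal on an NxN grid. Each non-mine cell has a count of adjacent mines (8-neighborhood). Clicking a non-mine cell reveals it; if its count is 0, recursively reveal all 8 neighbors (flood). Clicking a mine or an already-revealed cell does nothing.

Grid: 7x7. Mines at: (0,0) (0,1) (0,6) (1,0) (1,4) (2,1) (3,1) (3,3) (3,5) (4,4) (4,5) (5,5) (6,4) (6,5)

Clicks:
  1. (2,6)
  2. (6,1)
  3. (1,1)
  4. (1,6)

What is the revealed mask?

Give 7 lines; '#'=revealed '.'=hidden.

Answer: .......
.#....#
......#
.......
####...
####...
####...

Derivation:
Click 1 (2,6) count=1: revealed 1 new [(2,6)] -> total=1
Click 2 (6,1) count=0: revealed 12 new [(4,0) (4,1) (4,2) (4,3) (5,0) (5,1) (5,2) (5,3) (6,0) (6,1) (6,2) (6,3)] -> total=13
Click 3 (1,1) count=4: revealed 1 new [(1,1)] -> total=14
Click 4 (1,6) count=1: revealed 1 new [(1,6)] -> total=15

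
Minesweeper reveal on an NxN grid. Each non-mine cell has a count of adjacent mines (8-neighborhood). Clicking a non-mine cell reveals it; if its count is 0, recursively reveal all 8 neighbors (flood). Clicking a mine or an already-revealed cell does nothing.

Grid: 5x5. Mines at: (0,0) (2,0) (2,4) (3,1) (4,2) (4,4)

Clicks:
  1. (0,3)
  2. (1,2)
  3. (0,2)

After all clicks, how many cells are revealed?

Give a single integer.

Answer: 11

Derivation:
Click 1 (0,3) count=0: revealed 11 new [(0,1) (0,2) (0,3) (0,4) (1,1) (1,2) (1,3) (1,4) (2,1) (2,2) (2,3)] -> total=11
Click 2 (1,2) count=0: revealed 0 new [(none)] -> total=11
Click 3 (0,2) count=0: revealed 0 new [(none)] -> total=11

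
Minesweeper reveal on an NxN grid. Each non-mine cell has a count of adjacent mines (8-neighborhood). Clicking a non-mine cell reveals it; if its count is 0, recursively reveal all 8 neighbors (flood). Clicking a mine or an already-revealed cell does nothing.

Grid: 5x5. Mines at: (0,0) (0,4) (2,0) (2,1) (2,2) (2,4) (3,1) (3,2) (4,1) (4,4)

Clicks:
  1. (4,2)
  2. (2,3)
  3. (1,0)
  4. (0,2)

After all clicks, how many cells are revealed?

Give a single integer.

Answer: 9

Derivation:
Click 1 (4,2) count=3: revealed 1 new [(4,2)] -> total=1
Click 2 (2,3) count=3: revealed 1 new [(2,3)] -> total=2
Click 3 (1,0) count=3: revealed 1 new [(1,0)] -> total=3
Click 4 (0,2) count=0: revealed 6 new [(0,1) (0,2) (0,3) (1,1) (1,2) (1,3)] -> total=9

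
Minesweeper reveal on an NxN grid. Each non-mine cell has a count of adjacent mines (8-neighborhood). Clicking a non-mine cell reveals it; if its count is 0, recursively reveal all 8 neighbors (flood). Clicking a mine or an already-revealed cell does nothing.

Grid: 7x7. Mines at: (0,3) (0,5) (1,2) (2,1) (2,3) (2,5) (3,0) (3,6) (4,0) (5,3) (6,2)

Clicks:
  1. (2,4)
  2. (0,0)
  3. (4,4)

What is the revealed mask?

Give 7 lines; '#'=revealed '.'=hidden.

Click 1 (2,4) count=2: revealed 1 new [(2,4)] -> total=1
Click 2 (0,0) count=0: revealed 4 new [(0,0) (0,1) (1,0) (1,1)] -> total=5
Click 3 (4,4) count=1: revealed 1 new [(4,4)] -> total=6

Answer: ##.....
##.....
....#..
.......
....#..
.......
.......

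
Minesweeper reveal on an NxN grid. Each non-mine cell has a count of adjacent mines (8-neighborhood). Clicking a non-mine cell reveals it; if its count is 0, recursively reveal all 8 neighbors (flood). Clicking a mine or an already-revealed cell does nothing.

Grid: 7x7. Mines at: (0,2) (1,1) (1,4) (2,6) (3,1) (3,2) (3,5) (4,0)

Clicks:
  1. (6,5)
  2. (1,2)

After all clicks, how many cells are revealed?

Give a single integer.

Click 1 (6,5) count=0: revealed 20 new [(4,1) (4,2) (4,3) (4,4) (4,5) (4,6) (5,0) (5,1) (5,2) (5,3) (5,4) (5,5) (5,6) (6,0) (6,1) (6,2) (6,3) (6,4) (6,5) (6,6)] -> total=20
Click 2 (1,2) count=2: revealed 1 new [(1,2)] -> total=21

Answer: 21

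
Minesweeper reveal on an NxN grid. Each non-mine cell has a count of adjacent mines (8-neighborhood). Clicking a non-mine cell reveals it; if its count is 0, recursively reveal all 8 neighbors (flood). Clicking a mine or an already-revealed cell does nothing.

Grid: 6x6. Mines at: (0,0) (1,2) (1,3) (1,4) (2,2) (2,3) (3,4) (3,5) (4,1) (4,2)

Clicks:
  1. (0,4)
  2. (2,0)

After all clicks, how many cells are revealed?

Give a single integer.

Answer: 7

Derivation:
Click 1 (0,4) count=2: revealed 1 new [(0,4)] -> total=1
Click 2 (2,0) count=0: revealed 6 new [(1,0) (1,1) (2,0) (2,1) (3,0) (3,1)] -> total=7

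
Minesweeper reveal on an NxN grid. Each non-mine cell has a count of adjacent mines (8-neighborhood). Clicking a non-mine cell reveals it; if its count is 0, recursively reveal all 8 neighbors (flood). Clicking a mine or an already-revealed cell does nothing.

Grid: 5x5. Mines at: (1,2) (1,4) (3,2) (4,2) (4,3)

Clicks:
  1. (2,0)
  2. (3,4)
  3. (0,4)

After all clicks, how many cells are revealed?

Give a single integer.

Click 1 (2,0) count=0: revealed 10 new [(0,0) (0,1) (1,0) (1,1) (2,0) (2,1) (3,0) (3,1) (4,0) (4,1)] -> total=10
Click 2 (3,4) count=1: revealed 1 new [(3,4)] -> total=11
Click 3 (0,4) count=1: revealed 1 new [(0,4)] -> total=12

Answer: 12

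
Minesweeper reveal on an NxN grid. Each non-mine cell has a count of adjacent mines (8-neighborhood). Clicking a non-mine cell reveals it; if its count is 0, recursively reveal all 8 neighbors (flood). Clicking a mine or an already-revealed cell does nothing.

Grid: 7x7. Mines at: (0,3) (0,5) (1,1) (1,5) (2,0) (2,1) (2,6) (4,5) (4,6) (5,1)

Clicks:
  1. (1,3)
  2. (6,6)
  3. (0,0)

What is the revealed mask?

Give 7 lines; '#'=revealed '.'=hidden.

Click 1 (1,3) count=1: revealed 1 new [(1,3)] -> total=1
Click 2 (6,6) count=0: revealed 21 new [(1,2) (1,4) (2,2) (2,3) (2,4) (3,2) (3,3) (3,4) (4,2) (4,3) (4,4) (5,2) (5,3) (5,4) (5,5) (5,6) (6,2) (6,3) (6,4) (6,5) (6,6)] -> total=22
Click 3 (0,0) count=1: revealed 1 new [(0,0)] -> total=23

Answer: #......
..###..
..###..
..###..
..###..
..#####
..#####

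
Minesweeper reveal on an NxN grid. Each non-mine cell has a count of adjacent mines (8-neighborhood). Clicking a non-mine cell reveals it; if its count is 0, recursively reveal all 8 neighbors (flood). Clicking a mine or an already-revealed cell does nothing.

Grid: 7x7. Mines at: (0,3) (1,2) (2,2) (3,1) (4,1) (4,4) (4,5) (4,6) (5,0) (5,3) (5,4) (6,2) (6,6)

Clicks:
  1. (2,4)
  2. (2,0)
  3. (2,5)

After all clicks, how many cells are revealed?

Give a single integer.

Answer: 16

Derivation:
Click 1 (2,4) count=0: revealed 15 new [(0,4) (0,5) (0,6) (1,3) (1,4) (1,5) (1,6) (2,3) (2,4) (2,5) (2,6) (3,3) (3,4) (3,5) (3,6)] -> total=15
Click 2 (2,0) count=1: revealed 1 new [(2,0)] -> total=16
Click 3 (2,5) count=0: revealed 0 new [(none)] -> total=16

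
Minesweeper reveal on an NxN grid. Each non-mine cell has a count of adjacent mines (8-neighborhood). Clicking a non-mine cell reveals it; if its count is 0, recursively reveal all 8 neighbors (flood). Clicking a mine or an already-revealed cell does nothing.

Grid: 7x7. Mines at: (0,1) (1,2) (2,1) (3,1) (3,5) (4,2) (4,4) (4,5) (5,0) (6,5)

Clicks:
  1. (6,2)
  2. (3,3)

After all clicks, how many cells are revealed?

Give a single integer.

Click 1 (6,2) count=0: revealed 8 new [(5,1) (5,2) (5,3) (5,4) (6,1) (6,2) (6,3) (6,4)] -> total=8
Click 2 (3,3) count=2: revealed 1 new [(3,3)] -> total=9

Answer: 9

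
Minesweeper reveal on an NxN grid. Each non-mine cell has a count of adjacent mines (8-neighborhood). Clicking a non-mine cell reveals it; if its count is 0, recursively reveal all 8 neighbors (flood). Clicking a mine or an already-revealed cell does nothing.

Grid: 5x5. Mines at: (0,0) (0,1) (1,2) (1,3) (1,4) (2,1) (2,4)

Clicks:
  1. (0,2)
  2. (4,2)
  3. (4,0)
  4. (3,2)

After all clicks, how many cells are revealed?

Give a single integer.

Answer: 11

Derivation:
Click 1 (0,2) count=3: revealed 1 new [(0,2)] -> total=1
Click 2 (4,2) count=0: revealed 10 new [(3,0) (3,1) (3,2) (3,3) (3,4) (4,0) (4,1) (4,2) (4,3) (4,4)] -> total=11
Click 3 (4,0) count=0: revealed 0 new [(none)] -> total=11
Click 4 (3,2) count=1: revealed 0 new [(none)] -> total=11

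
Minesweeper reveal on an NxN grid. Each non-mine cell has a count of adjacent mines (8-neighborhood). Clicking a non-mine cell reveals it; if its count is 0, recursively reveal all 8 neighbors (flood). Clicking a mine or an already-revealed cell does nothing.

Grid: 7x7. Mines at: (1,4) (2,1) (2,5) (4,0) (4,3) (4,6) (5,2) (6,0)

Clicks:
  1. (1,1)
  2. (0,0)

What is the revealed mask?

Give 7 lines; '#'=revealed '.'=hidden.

Answer: ####...
####...
.......
.......
.......
.......
.......

Derivation:
Click 1 (1,1) count=1: revealed 1 new [(1,1)] -> total=1
Click 2 (0,0) count=0: revealed 7 new [(0,0) (0,1) (0,2) (0,3) (1,0) (1,2) (1,3)] -> total=8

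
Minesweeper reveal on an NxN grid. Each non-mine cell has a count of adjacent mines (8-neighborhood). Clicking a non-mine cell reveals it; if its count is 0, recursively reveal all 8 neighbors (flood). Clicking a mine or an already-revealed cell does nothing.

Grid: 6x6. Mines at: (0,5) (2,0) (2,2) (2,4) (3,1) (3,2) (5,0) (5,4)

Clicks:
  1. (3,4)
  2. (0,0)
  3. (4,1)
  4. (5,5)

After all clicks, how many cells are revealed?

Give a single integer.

Answer: 13

Derivation:
Click 1 (3,4) count=1: revealed 1 new [(3,4)] -> total=1
Click 2 (0,0) count=0: revealed 10 new [(0,0) (0,1) (0,2) (0,3) (0,4) (1,0) (1,1) (1,2) (1,3) (1,4)] -> total=11
Click 3 (4,1) count=3: revealed 1 new [(4,1)] -> total=12
Click 4 (5,5) count=1: revealed 1 new [(5,5)] -> total=13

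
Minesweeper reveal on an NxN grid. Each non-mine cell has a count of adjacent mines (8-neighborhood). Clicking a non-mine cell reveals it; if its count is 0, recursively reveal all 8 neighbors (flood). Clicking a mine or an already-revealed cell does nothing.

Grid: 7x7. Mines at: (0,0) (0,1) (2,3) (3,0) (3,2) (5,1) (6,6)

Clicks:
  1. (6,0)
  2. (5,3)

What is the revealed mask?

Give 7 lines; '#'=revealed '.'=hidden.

Click 1 (6,0) count=1: revealed 1 new [(6,0)] -> total=1
Click 2 (5,3) count=0: revealed 31 new [(0,2) (0,3) (0,4) (0,5) (0,6) (1,2) (1,3) (1,4) (1,5) (1,6) (2,4) (2,5) (2,6) (3,3) (3,4) (3,5) (3,6) (4,2) (4,3) (4,4) (4,5) (4,6) (5,2) (5,3) (5,4) (5,5) (5,6) (6,2) (6,3) (6,4) (6,5)] -> total=32

Answer: ..#####
..#####
....###
...####
..#####
..#####
#.####.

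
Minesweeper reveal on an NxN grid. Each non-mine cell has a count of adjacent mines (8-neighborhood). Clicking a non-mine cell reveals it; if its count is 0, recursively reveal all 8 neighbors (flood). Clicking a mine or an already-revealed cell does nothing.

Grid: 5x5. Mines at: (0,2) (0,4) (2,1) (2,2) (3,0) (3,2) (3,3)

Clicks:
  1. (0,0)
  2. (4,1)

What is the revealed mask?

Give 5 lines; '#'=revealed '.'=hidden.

Click 1 (0,0) count=0: revealed 4 new [(0,0) (0,1) (1,0) (1,1)] -> total=4
Click 2 (4,1) count=2: revealed 1 new [(4,1)] -> total=5

Answer: ##...
##...
.....
.....
.#...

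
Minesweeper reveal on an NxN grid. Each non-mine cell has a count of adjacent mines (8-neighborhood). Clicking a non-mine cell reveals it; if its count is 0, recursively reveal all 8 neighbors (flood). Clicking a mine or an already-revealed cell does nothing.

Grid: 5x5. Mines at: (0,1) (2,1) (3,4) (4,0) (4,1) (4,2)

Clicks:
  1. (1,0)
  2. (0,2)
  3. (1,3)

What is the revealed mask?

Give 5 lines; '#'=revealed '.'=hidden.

Answer: ..###
#.###
..###
.....
.....

Derivation:
Click 1 (1,0) count=2: revealed 1 new [(1,0)] -> total=1
Click 2 (0,2) count=1: revealed 1 new [(0,2)] -> total=2
Click 3 (1,3) count=0: revealed 8 new [(0,3) (0,4) (1,2) (1,3) (1,4) (2,2) (2,3) (2,4)] -> total=10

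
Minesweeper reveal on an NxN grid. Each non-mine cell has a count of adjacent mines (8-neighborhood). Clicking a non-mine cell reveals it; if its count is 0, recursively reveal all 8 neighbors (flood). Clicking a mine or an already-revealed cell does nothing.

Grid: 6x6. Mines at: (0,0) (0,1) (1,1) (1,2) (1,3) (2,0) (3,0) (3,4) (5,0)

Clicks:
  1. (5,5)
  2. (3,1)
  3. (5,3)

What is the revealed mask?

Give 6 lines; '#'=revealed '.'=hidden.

Answer: ......
......
.###..
.###..
.#####
.#####

Derivation:
Click 1 (5,5) count=0: revealed 16 new [(2,1) (2,2) (2,3) (3,1) (3,2) (3,3) (4,1) (4,2) (4,3) (4,4) (4,5) (5,1) (5,2) (5,3) (5,4) (5,5)] -> total=16
Click 2 (3,1) count=2: revealed 0 new [(none)] -> total=16
Click 3 (5,3) count=0: revealed 0 new [(none)] -> total=16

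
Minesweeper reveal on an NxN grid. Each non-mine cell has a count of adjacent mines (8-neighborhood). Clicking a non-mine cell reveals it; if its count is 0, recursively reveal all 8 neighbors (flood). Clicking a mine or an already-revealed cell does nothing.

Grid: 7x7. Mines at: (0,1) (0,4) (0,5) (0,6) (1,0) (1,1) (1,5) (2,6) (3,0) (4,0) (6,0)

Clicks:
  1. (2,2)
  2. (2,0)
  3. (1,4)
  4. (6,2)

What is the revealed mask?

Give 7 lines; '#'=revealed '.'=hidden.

Answer: .......
..###..
######.
.######
.######
.######
.######

Derivation:
Click 1 (2,2) count=1: revealed 1 new [(2,2)] -> total=1
Click 2 (2,0) count=3: revealed 1 new [(2,0)] -> total=2
Click 3 (1,4) count=3: revealed 1 new [(1,4)] -> total=3
Click 4 (6,2) count=0: revealed 30 new [(1,2) (1,3) (2,1) (2,3) (2,4) (2,5) (3,1) (3,2) (3,3) (3,4) (3,5) (3,6) (4,1) (4,2) (4,3) (4,4) (4,5) (4,6) (5,1) (5,2) (5,3) (5,4) (5,5) (5,6) (6,1) (6,2) (6,3) (6,4) (6,5) (6,6)] -> total=33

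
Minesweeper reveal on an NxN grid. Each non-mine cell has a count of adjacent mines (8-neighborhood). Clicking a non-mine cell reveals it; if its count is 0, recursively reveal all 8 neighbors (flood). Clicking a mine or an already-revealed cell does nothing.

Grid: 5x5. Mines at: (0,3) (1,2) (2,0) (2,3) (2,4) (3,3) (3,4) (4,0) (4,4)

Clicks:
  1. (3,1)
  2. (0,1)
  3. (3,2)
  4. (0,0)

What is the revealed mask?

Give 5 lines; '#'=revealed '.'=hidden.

Answer: ##...
##...
.....
.##..
.....

Derivation:
Click 1 (3,1) count=2: revealed 1 new [(3,1)] -> total=1
Click 2 (0,1) count=1: revealed 1 new [(0,1)] -> total=2
Click 3 (3,2) count=2: revealed 1 new [(3,2)] -> total=3
Click 4 (0,0) count=0: revealed 3 new [(0,0) (1,0) (1,1)] -> total=6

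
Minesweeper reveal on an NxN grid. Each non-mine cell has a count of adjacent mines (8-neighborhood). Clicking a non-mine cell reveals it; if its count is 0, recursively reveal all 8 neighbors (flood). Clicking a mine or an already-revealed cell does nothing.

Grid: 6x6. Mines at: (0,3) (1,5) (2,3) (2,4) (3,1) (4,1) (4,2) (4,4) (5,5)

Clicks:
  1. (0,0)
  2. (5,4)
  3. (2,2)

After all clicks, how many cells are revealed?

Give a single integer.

Answer: 10

Derivation:
Click 1 (0,0) count=0: revealed 9 new [(0,0) (0,1) (0,2) (1,0) (1,1) (1,2) (2,0) (2,1) (2,2)] -> total=9
Click 2 (5,4) count=2: revealed 1 new [(5,4)] -> total=10
Click 3 (2,2) count=2: revealed 0 new [(none)] -> total=10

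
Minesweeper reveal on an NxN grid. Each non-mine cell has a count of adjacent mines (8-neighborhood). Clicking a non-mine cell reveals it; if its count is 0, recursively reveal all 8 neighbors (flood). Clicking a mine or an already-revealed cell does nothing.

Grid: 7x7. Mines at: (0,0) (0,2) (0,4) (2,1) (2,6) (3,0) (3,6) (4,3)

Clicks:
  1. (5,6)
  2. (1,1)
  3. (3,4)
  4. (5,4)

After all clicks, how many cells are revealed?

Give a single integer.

Click 1 (5,6) count=0: revealed 20 new [(4,0) (4,1) (4,2) (4,4) (4,5) (4,6) (5,0) (5,1) (5,2) (5,3) (5,4) (5,5) (5,6) (6,0) (6,1) (6,2) (6,3) (6,4) (6,5) (6,6)] -> total=20
Click 2 (1,1) count=3: revealed 1 new [(1,1)] -> total=21
Click 3 (3,4) count=1: revealed 1 new [(3,4)] -> total=22
Click 4 (5,4) count=1: revealed 0 new [(none)] -> total=22

Answer: 22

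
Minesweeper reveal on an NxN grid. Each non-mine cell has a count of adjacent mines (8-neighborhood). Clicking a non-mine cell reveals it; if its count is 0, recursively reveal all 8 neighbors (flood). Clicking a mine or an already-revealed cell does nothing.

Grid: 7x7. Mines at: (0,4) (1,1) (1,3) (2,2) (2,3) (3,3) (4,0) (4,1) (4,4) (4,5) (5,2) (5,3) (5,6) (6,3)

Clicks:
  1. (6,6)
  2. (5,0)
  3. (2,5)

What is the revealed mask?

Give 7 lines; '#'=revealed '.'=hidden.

Click 1 (6,6) count=1: revealed 1 new [(6,6)] -> total=1
Click 2 (5,0) count=2: revealed 1 new [(5,0)] -> total=2
Click 3 (2,5) count=0: revealed 11 new [(0,5) (0,6) (1,4) (1,5) (1,6) (2,4) (2,5) (2,6) (3,4) (3,5) (3,6)] -> total=13

Answer: .....##
....###
....###
....###
.......
#......
......#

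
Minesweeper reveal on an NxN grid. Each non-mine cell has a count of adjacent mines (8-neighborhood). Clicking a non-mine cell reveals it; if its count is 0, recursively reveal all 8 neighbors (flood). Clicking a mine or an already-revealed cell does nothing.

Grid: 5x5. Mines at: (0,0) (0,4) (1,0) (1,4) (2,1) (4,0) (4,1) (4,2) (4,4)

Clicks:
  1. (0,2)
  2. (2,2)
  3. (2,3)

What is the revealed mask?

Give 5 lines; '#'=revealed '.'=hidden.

Answer: .###.
.###.
..##.
.....
.....

Derivation:
Click 1 (0,2) count=0: revealed 6 new [(0,1) (0,2) (0,3) (1,1) (1,2) (1,3)] -> total=6
Click 2 (2,2) count=1: revealed 1 new [(2,2)] -> total=7
Click 3 (2,3) count=1: revealed 1 new [(2,3)] -> total=8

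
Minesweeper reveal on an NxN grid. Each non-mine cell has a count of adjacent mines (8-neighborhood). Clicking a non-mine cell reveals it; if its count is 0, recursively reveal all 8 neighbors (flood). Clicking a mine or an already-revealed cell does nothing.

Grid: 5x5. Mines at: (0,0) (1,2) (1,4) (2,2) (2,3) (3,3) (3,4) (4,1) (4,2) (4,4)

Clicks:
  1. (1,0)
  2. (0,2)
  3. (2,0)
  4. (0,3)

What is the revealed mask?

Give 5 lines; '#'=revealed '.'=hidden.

Click 1 (1,0) count=1: revealed 1 new [(1,0)] -> total=1
Click 2 (0,2) count=1: revealed 1 new [(0,2)] -> total=2
Click 3 (2,0) count=0: revealed 5 new [(1,1) (2,0) (2,1) (3,0) (3,1)] -> total=7
Click 4 (0,3) count=2: revealed 1 new [(0,3)] -> total=8

Answer: ..##.
##...
##...
##...
.....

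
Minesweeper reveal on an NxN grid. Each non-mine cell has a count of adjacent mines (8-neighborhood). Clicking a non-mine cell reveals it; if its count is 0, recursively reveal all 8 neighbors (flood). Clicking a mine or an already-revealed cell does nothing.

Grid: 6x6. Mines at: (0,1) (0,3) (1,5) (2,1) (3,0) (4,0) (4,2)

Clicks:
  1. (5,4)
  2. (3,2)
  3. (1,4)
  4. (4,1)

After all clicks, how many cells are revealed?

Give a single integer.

Answer: 18

Derivation:
Click 1 (5,4) count=0: revealed 17 new [(1,2) (1,3) (1,4) (2,2) (2,3) (2,4) (2,5) (3,2) (3,3) (3,4) (3,5) (4,3) (4,4) (4,5) (5,3) (5,4) (5,5)] -> total=17
Click 2 (3,2) count=2: revealed 0 new [(none)] -> total=17
Click 3 (1,4) count=2: revealed 0 new [(none)] -> total=17
Click 4 (4,1) count=3: revealed 1 new [(4,1)] -> total=18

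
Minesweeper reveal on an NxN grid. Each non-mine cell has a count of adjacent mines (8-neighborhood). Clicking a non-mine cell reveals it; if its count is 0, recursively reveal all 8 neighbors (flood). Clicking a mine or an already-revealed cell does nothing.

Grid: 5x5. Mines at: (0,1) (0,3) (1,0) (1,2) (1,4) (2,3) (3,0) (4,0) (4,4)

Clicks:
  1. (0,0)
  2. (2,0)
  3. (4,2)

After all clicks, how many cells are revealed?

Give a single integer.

Answer: 8

Derivation:
Click 1 (0,0) count=2: revealed 1 new [(0,0)] -> total=1
Click 2 (2,0) count=2: revealed 1 new [(2,0)] -> total=2
Click 3 (4,2) count=0: revealed 6 new [(3,1) (3,2) (3,3) (4,1) (4,2) (4,3)] -> total=8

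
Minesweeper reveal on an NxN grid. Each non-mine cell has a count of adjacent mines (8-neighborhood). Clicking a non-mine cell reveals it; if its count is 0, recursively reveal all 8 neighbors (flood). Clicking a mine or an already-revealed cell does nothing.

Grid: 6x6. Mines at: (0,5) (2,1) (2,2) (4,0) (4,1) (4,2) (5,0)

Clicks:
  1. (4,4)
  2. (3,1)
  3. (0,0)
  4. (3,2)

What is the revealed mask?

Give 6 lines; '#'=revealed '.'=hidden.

Click 1 (4,4) count=0: revealed 15 new [(1,3) (1,4) (1,5) (2,3) (2,4) (2,5) (3,3) (3,4) (3,5) (4,3) (4,4) (4,5) (5,3) (5,4) (5,5)] -> total=15
Click 2 (3,1) count=5: revealed 1 new [(3,1)] -> total=16
Click 3 (0,0) count=0: revealed 8 new [(0,0) (0,1) (0,2) (0,3) (0,4) (1,0) (1,1) (1,2)] -> total=24
Click 4 (3,2) count=4: revealed 1 new [(3,2)] -> total=25

Answer: #####.
######
...###
.#####
...###
...###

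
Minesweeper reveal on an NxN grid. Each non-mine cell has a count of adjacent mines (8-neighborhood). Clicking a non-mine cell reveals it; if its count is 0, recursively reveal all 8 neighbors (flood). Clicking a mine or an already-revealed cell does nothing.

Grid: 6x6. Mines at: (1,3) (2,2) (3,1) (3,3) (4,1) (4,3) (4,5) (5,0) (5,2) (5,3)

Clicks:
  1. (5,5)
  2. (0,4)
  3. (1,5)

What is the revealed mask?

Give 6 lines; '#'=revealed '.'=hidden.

Answer: ....##
....##
....##
....##
......
.....#

Derivation:
Click 1 (5,5) count=1: revealed 1 new [(5,5)] -> total=1
Click 2 (0,4) count=1: revealed 1 new [(0,4)] -> total=2
Click 3 (1,5) count=0: revealed 7 new [(0,5) (1,4) (1,5) (2,4) (2,5) (3,4) (3,5)] -> total=9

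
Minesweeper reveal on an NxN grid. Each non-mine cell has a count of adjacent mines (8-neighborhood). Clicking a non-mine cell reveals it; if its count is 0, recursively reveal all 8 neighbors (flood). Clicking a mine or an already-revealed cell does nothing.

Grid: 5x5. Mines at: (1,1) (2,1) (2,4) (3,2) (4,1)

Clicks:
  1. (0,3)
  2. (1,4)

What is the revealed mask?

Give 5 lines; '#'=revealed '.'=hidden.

Click 1 (0,3) count=0: revealed 6 new [(0,2) (0,3) (0,4) (1,2) (1,3) (1,4)] -> total=6
Click 2 (1,4) count=1: revealed 0 new [(none)] -> total=6

Answer: ..###
..###
.....
.....
.....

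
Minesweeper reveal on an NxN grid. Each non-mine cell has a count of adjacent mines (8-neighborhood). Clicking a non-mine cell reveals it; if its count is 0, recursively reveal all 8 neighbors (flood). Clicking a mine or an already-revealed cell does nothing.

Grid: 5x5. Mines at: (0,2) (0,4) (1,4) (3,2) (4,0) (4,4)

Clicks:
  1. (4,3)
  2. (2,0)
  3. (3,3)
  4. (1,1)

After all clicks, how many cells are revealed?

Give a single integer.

Click 1 (4,3) count=2: revealed 1 new [(4,3)] -> total=1
Click 2 (2,0) count=0: revealed 8 new [(0,0) (0,1) (1,0) (1,1) (2,0) (2,1) (3,0) (3,1)] -> total=9
Click 3 (3,3) count=2: revealed 1 new [(3,3)] -> total=10
Click 4 (1,1) count=1: revealed 0 new [(none)] -> total=10

Answer: 10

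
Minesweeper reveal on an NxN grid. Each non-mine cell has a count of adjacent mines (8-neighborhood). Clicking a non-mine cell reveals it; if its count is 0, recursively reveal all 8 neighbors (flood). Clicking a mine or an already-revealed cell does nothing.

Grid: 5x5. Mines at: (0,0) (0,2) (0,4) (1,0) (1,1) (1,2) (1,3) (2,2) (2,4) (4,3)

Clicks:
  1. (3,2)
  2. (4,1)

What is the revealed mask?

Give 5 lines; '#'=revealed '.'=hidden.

Answer: .....
.....
##...
###..
###..

Derivation:
Click 1 (3,2) count=2: revealed 1 new [(3,2)] -> total=1
Click 2 (4,1) count=0: revealed 7 new [(2,0) (2,1) (3,0) (3,1) (4,0) (4,1) (4,2)] -> total=8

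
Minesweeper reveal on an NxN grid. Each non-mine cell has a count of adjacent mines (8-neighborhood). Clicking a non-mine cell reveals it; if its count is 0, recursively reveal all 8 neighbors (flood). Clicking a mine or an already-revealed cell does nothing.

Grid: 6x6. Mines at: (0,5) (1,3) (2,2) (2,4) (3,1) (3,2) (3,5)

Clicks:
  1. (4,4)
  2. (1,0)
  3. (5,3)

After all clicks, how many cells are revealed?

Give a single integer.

Click 1 (4,4) count=1: revealed 1 new [(4,4)] -> total=1
Click 2 (1,0) count=0: revealed 8 new [(0,0) (0,1) (0,2) (1,0) (1,1) (1,2) (2,0) (2,1)] -> total=9
Click 3 (5,3) count=0: revealed 11 new [(4,0) (4,1) (4,2) (4,3) (4,5) (5,0) (5,1) (5,2) (5,3) (5,4) (5,5)] -> total=20

Answer: 20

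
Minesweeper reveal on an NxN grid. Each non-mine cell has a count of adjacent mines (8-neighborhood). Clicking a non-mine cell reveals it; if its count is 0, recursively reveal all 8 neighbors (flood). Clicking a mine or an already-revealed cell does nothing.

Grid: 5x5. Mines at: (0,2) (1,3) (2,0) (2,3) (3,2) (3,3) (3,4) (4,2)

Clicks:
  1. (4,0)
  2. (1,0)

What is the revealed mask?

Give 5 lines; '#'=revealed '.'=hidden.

Answer: .....
#....
.....
##...
##...

Derivation:
Click 1 (4,0) count=0: revealed 4 new [(3,0) (3,1) (4,0) (4,1)] -> total=4
Click 2 (1,0) count=1: revealed 1 new [(1,0)] -> total=5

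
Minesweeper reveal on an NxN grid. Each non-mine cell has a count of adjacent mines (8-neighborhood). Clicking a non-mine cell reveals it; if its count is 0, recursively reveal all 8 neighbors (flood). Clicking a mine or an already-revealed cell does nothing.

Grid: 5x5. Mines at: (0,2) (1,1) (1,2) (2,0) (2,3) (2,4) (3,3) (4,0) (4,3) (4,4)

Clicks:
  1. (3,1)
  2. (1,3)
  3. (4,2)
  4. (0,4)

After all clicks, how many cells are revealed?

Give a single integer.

Answer: 6

Derivation:
Click 1 (3,1) count=2: revealed 1 new [(3,1)] -> total=1
Click 2 (1,3) count=4: revealed 1 new [(1,3)] -> total=2
Click 3 (4,2) count=2: revealed 1 new [(4,2)] -> total=3
Click 4 (0,4) count=0: revealed 3 new [(0,3) (0,4) (1,4)] -> total=6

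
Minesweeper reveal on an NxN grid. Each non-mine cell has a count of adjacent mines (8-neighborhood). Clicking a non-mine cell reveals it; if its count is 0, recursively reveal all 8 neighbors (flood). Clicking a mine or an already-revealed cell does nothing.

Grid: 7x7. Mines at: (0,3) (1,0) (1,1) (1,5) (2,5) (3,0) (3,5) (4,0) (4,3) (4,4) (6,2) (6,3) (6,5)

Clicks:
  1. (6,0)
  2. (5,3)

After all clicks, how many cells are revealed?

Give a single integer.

Click 1 (6,0) count=0: revealed 4 new [(5,0) (5,1) (6,0) (6,1)] -> total=4
Click 2 (5,3) count=4: revealed 1 new [(5,3)] -> total=5

Answer: 5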